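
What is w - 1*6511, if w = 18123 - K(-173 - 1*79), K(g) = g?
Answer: 11864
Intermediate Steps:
w = 18375 (w = 18123 - (-173 - 1*79) = 18123 - (-173 - 79) = 18123 - 1*(-252) = 18123 + 252 = 18375)
w - 1*6511 = 18375 - 1*6511 = 18375 - 6511 = 11864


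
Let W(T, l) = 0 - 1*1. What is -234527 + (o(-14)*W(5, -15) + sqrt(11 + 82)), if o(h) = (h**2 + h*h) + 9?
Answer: -234928 + sqrt(93) ≈ -2.3492e+5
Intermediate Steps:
W(T, l) = -1 (W(T, l) = 0 - 1 = -1)
o(h) = 9 + 2*h**2 (o(h) = (h**2 + h**2) + 9 = 2*h**2 + 9 = 9 + 2*h**2)
-234527 + (o(-14)*W(5, -15) + sqrt(11 + 82)) = -234527 + ((9 + 2*(-14)**2)*(-1) + sqrt(11 + 82)) = -234527 + ((9 + 2*196)*(-1) + sqrt(93)) = -234527 + ((9 + 392)*(-1) + sqrt(93)) = -234527 + (401*(-1) + sqrt(93)) = -234527 + (-401 + sqrt(93)) = -234928 + sqrt(93)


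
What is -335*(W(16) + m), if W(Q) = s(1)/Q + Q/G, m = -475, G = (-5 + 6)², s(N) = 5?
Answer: 2458565/16 ≈ 1.5366e+5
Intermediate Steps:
G = 1 (G = 1² = 1)
W(Q) = Q + 5/Q (W(Q) = 5/Q + Q/1 = 5/Q + Q*1 = 5/Q + Q = Q + 5/Q)
-335*(W(16) + m) = -335*((16 + 5/16) - 475) = -335*(261/16 - 475) = -335*(-7339/16) = 2458565/16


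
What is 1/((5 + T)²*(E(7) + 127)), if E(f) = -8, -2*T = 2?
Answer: 1/1904 ≈ 0.00052521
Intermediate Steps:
T = -1 (T = -½*2 = -1)
1/((5 + T)²*(E(7) + 127)) = 1/((5 - 1)²*(-8 + 127)) = 1/(4²*119) = 1/(16*119) = 1/1904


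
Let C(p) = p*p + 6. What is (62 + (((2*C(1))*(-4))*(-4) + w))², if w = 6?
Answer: 85264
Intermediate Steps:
C(p) = 6 + p² (C(p) = p² + 6 = 6 + p²)
(62 + (((2*C(1))*(-4))*(-4) + w))² = (62 + (((2*(6 + 1²))*(-4))*(-4) + 6))² = (62 + (((2*(6 + 1))*(-4))*(-4) + 6))² = (62 + (((2*7)*(-4))*(-4) + 6))² = (62 + ((14*(-4))*(-4) + 6))² = (62 + (-56*(-4) + 6))² = (62 + (224 + 6))² = (62 + 230)² = 292² = 85264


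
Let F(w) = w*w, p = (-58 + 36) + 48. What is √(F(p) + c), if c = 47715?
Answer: √48391 ≈ 219.98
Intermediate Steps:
p = 26 (p = -22 + 48 = 26)
F(w) = w²
√(F(p) + c) = √(26² + 47715) = √(676 + 47715) = √48391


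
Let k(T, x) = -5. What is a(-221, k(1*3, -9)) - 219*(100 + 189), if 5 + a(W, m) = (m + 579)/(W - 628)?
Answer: -53738878/849 ≈ -63297.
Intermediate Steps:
a(W, m) = -5 + (579 + m)/(-628 + W) (a(W, m) = -5 + (m + 579)/(W - 628) = -5 + (579 + m)/(-628 + W))
a(-221, k(1*3, -9)) - 219*(100 + 189) = (3719 - 5 - 5*(-221))/(-628 - 221) - 219*(100 + 189) = (3719 - 5 + 1105)/(-849) - 219*289 = -1/849*4819 - 1*63291 = -4819/849 - 63291 = -53738878/849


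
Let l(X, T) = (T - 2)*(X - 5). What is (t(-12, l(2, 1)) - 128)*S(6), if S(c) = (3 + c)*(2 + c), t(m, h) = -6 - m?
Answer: -8784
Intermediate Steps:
l(X, T) = (-5 + X)*(-2 + T) (l(X, T) = (-2 + T)*(-5 + X) = (-5 + X)*(-2 + T))
S(c) = (2 + c)*(3 + c)
(t(-12, l(2, 1)) - 128)*S(6) = ((-6 - 1*(-12)) - 128)*(6 + 6² + 5*6) = ((-6 + 12) - 128)*(6 + 36 + 30) = (6 - 128)*72 = -122*72 = -8784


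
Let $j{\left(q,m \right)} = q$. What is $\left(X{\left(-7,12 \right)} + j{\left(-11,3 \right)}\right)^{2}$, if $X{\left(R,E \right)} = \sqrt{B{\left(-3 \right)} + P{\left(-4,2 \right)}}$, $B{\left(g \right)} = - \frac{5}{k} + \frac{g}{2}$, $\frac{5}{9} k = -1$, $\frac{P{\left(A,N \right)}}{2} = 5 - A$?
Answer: $\frac{\left(66 - \sqrt{694}\right)^{2}}{36} \approx 43.684$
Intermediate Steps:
$P{\left(A,N \right)} = 10 - 2 A$ ($P{\left(A,N \right)} = 2 \left(5 - A\right) = 10 - 2 A$)
$k = - \frac{9}{5}$ ($k = \frac{9}{5} \left(-1\right) = - \frac{9}{5} \approx -1.8$)
$B{\left(g \right)} = \frac{25}{9} + \frac{g}{2}$ ($B{\left(g \right)} = - \frac{5}{- \frac{9}{5}} + \frac{g}{2} = \left(-5\right) \left(- \frac{5}{9}\right) + g \frac{1}{2} = \frac{25}{9} + \frac{g}{2}$)
$X{\left(R,E \right)} = \frac{\sqrt{694}}{6}$ ($X{\left(R,E \right)} = \sqrt{\left(\frac{25}{9} + \frac{1}{2} \left(-3\right)\right) + \left(10 - -8\right)} = \sqrt{\left(\frac{25}{9} - \frac{3}{2}\right) + \left(10 + 8\right)} = \sqrt{\frac{23}{18} + 18} = \sqrt{\frac{347}{18}} = \frac{\sqrt{694}}{6}$)
$\left(X{\left(-7,12 \right)} + j{\left(-11,3 \right)}\right)^{2} = \left(\frac{\sqrt{694}}{6} - 11\right)^{2} = \left(-11 + \frac{\sqrt{694}}{6}\right)^{2}$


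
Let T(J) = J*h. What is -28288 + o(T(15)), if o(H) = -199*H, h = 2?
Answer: -34258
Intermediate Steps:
T(J) = 2*J (T(J) = J*2 = 2*J)
-28288 + o(T(15)) = -28288 - 398*15 = -28288 - 199*30 = -28288 - 5970 = -34258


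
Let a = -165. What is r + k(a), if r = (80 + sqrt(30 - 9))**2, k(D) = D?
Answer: 6256 + 160*sqrt(21) ≈ 6989.2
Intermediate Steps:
r = (80 + sqrt(21))**2 ≈ 7154.2
r + k(a) = (80 + sqrt(21))**2 - 165 = -165 + (80 + sqrt(21))**2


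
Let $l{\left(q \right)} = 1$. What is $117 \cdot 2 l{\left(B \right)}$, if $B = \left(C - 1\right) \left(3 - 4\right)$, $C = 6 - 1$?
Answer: $234$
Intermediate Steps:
$C = 5$ ($C = 6 - 1 = 5$)
$B = -4$ ($B = \left(5 - 1\right) \left(3 - 4\right) = 4 \left(-1\right) = -4$)
$117 \cdot 2 l{\left(B \right)} = 117 \cdot 2 \cdot 1 = 117 \cdot 2 = 234$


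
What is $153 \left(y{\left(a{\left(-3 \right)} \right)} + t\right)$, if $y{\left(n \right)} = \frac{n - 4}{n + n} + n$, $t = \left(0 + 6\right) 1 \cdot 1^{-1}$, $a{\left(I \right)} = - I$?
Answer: $\frac{2703}{2} \approx 1351.5$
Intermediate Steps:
$t = 6$ ($t = 6 \cdot 1 \cdot 1 = 6 \cdot 1 = 6$)
$y{\left(n \right)} = n + \frac{-4 + n}{2 n}$ ($y{\left(n \right)} = \frac{-4 + n}{2 n} + n = n + \frac{-4 + n}{2 n}$)
$153 \left(y{\left(a{\left(-3 \right)} \right)} + t\right) = 153 \left(\left(\frac{1}{2} - -3 - \frac{2}{\left(-1\right) \left(-3\right)}\right) + 6\right) = 153 \left(\left(\frac{1}{2} + 3 - \frac{2}{3}\right) + 6\right) = 153 \left(\frac{17}{6} + 6\right) = 153 \cdot \frac{53}{6} = \frac{2703}{2}$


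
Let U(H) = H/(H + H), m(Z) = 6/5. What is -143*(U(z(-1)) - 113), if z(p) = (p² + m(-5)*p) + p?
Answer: 32175/2 ≈ 16088.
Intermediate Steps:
m(Z) = 6/5 (m(Z) = 6*(⅕) = 6/5)
z(p) = p² + 11*p/5 (z(p) = (p² + 6*p/5) + p = p² + 11*p/5)
U(H) = ½ (U(H) = H/((2*H)) = (1/(2*H))*H = ½)
-143*(U(z(-1)) - 113) = -143*(½ - 113) = -143*(-225/2) = 32175/2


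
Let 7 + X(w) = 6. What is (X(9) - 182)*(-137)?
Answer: 25071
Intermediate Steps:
X(w) = -1 (X(w) = -7 + 6 = -1)
(X(9) - 182)*(-137) = (-1 - 182)*(-137) = -183*(-137) = 25071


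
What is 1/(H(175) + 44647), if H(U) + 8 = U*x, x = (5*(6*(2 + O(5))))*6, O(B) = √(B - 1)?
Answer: 1/170639 ≈ 5.8603e-6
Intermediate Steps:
O(B) = √(-1 + B)
x = 720 (x = (5*(6*(2 + √(-1 + 5))))*6 = (5*(6*(2 + √4)))*6 = (5*(6*(2 + 2)))*6 = (5*(6*4))*6 = (5*24)*6 = 120*6 = 720)
H(U) = -8 + 720*U (H(U) = -8 + U*720 = -8 + 720*U)
1/(H(175) + 44647) = 1/((-8 + 720*175) + 44647) = 1/((-8 + 126000) + 44647) = 1/(125992 + 44647) = 1/170639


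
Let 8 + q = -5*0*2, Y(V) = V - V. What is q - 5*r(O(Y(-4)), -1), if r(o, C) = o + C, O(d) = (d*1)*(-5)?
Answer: -3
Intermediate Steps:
Y(V) = 0
O(d) = -5*d (O(d) = d*(-5) = -5*d)
q = -8 (q = -8 - 5*0*2 = -8 + 0*2 = -8 + 0 = -8)
r(o, C) = C + o
q - 5*r(O(Y(-4)), -1) = -8 - 5*(-1 - 5*0) = -8 - 5*(-1 + 0) = -8 - 5*(-1) = -8 + 5 = -3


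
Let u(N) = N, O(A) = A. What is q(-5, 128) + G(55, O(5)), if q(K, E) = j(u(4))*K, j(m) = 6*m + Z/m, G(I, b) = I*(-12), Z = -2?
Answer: -1555/2 ≈ -777.50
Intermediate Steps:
G(I, b) = -12*I
j(m) = -2/m + 6*m (j(m) = 6*m - 2/m = -2/m + 6*m)
q(K, E) = 47*K/2 (q(K, E) = (-2/4 + 6*4)*K = (-2*¼ + 24)*K = (-½ + 24)*K = 47*K/2)
q(-5, 128) + G(55, O(5)) = (47/2)*(-5) - 12*55 = -235/2 - 660 = -1555/2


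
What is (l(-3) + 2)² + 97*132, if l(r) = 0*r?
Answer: 12808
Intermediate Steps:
l(r) = 0
(l(-3) + 2)² + 97*132 = (0 + 2)² + 97*132 = 2² + 12804 = 4 + 12804 = 12808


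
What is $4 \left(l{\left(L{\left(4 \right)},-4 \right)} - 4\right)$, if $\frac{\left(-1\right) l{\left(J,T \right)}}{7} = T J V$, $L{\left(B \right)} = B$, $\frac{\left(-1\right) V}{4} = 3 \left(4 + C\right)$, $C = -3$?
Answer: $-5392$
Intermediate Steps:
$V = -12$ ($V = - 4 \cdot 3 \left(4 - 3\right) = - 4 \cdot 3 \cdot 1 = \left(-4\right) 3 = -12$)
$l{\left(J,T \right)} = 84 J T$ ($l{\left(J,T \right)} = - 7 T J \left(-12\right) = - 7 J T \left(-12\right) = - 7 \left(- 12 J T\right) = 84 J T$)
$4 \left(l{\left(L{\left(4 \right)},-4 \right)} - 4\right) = 4 \left(84 \cdot 4 \left(-4\right) - 4\right) = 4 \left(-1344 - 4\right) = 4 \left(-1348\right) = -5392$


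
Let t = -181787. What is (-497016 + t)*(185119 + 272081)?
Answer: -310348731600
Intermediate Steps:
(-497016 + t)*(185119 + 272081) = (-497016 - 181787)*(185119 + 272081) = -678803*457200 = -310348731600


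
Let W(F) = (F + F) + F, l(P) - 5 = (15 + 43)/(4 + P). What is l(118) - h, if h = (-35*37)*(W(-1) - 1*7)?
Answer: -789616/61 ≈ -12945.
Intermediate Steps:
l(P) = 5 + 58/(4 + P) (l(P) = 5 + (15 + 43)/(4 + P) = 5 + 58/(4 + P))
W(F) = 3*F (W(F) = 2*F + F = 3*F)
h = 12950 (h = (-35*37)*(3*(-1) - 1*7) = -1295*(-3 - 7) = -1295*(-10) = 12950)
l(118) - h = (78 + 5*118)/(4 + 118) - 1*12950 = (78 + 590)/122 - 12950 = (1/122)*668 - 12950 = 334/61 - 12950 = -789616/61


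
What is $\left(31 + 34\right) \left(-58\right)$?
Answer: $-3770$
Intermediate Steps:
$\left(31 + 34\right) \left(-58\right) = 65 \left(-58\right) = -3770$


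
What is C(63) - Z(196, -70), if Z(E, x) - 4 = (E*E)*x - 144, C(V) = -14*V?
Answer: 2688378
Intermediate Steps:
Z(E, x) = -140 + x*E² (Z(E, x) = 4 + ((E*E)*x - 144) = 4 + (E²*x - 144) = 4 + (x*E² - 144) = 4 + (-144 + x*E²) = -140 + x*E²)
C(63) - Z(196, -70) = -14*63 - (-140 - 70*196²) = -882 - (-140 - 70*38416) = -882 - (-140 - 2689120) = -882 - 1*(-2689260) = -882 + 2689260 = 2688378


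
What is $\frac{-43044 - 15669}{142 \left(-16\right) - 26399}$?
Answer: $\frac{19571}{9557} \approx 2.0478$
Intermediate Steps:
$\frac{-43044 - 15669}{142 \left(-16\right) - 26399} = - \frac{58713}{-2272 - 26399} = - \frac{58713}{-28671} = \left(-58713\right) \left(- \frac{1}{28671}\right) = \frac{19571}{9557}$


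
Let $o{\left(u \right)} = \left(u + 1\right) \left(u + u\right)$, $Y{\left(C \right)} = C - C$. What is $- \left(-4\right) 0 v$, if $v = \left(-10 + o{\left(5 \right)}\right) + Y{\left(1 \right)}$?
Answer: $0$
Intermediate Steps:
$Y{\left(C \right)} = 0$
$o{\left(u \right)} = 2 u \left(1 + u\right)$ ($o{\left(u \right)} = \left(1 + u\right) 2 u = 2 u \left(1 + u\right)$)
$v = 50$ ($v = \left(-10 + 2 \cdot 5 \left(1 + 5\right)\right) + 0 = \left(-10 + 2 \cdot 5 \cdot 6\right) + 0 = \left(-10 + 60\right) + 0 = 50 + 0 = 50$)
$- \left(-4\right) 0 v = - \left(-4\right) 0 \cdot 50 = \left(-1\right) 0 \cdot 50 = 0 \cdot 50 = 0$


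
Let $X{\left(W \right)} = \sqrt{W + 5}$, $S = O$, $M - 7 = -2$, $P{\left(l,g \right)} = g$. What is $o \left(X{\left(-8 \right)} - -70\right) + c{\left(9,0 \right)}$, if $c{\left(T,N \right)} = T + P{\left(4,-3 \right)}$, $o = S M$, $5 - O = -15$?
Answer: $7006 + 100 i \sqrt{3} \approx 7006.0 + 173.21 i$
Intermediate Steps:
$O = 20$ ($O = 5 - -15 = 5 + 15 = 20$)
$M = 5$ ($M = 7 - 2 = 5$)
$S = 20$
$X{\left(W \right)} = \sqrt{5 + W}$
$o = 100$ ($o = 20 \cdot 5 = 100$)
$c{\left(T,N \right)} = -3 + T$ ($c{\left(T,N \right)} = T - 3 = -3 + T$)
$o \left(X{\left(-8 \right)} - -70\right) + c{\left(9,0 \right)} = 100 \left(\sqrt{5 - 8} - -70\right) + \left(-3 + 9\right) = 100 \left(\sqrt{-3} + 70\right) + 6 = 100 \left(i \sqrt{3} + 70\right) + 6 = 100 \left(70 + i \sqrt{3}\right) + 6 = \left(7000 + 100 i \sqrt{3}\right) + 6 = 7006 + 100 i \sqrt{3}$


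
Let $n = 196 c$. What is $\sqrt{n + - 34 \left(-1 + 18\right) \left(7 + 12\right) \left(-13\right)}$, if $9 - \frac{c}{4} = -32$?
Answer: $\sqrt{174910} \approx 418.22$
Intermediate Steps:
$c = 164$ ($c = 36 - -128 = 36 + 128 = 164$)
$n = 32144$ ($n = 196 \cdot 164 = 32144$)
$\sqrt{n + - 34 \left(-1 + 18\right) \left(7 + 12\right) \left(-13\right)} = \sqrt{32144 + - 34 \left(-1 + 18\right) \left(7 + 12\right) \left(-13\right)} = \sqrt{32144 + - 34 \cdot 17 \cdot 19 \left(-13\right)} = \sqrt{32144 + \left(-34\right) 323 \left(-13\right)} = \sqrt{32144 - -142766} = \sqrt{32144 + 142766} = \sqrt{174910}$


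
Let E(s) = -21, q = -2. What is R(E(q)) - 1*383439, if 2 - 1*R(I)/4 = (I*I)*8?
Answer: -397543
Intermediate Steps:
R(I) = 8 - 32*I² (R(I) = 8 - 4*I*I*8 = 8 - 4*I²*8 = 8 - 32*I²)
R(E(q)) - 1*383439 = (8 - 32*(-21)²) - 1*383439 = (8 - 32*441) - 383439 = (8 - 14112) - 383439 = -14104 - 383439 = -397543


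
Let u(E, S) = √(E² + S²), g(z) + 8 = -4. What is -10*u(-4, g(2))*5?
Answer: -200*√10 ≈ -632.46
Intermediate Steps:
g(z) = -12 (g(z) = -8 - 4 = -12)
-10*u(-4, g(2))*5 = -10*√((-4)² + (-12)²)*5 = -10*√(16 + 144)*5 = -40*√10*5 = -200*√10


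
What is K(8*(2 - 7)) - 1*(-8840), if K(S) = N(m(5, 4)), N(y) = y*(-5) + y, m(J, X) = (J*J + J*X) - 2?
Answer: 8668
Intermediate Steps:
m(J, X) = -2 + J² + J*X (m(J, X) = (J² + J*X) - 2 = -2 + J² + J*X)
N(y) = -4*y (N(y) = -5*y + y = -4*y)
K(S) = -172 (K(S) = -4*(-2 + 5² + 5*4) = -4*(-2 + 25 + 20) = -4*43 = -172)
K(8*(2 - 7)) - 1*(-8840) = -172 - 1*(-8840) = -172 + 8840 = 8668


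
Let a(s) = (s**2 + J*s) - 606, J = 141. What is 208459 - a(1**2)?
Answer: 208923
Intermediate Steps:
a(s) = -606 + s**2 + 141*s (a(s) = (s**2 + 141*s) - 606 = -606 + s**2 + 141*s)
208459 - a(1**2) = 208459 - (-606 + (1**2)**2 + 141*1**2) = 208459 - (-606 + 1**2 + 141*1) = 208459 - (-606 + 1 + 141) = 208459 - 1*(-464) = 208459 + 464 = 208923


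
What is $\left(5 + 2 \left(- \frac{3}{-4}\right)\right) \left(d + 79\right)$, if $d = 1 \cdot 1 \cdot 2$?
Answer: $\frac{1053}{2} \approx 526.5$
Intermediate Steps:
$d = 2$ ($d = 1 \cdot 2 = 2$)
$\left(5 + 2 \left(- \frac{3}{-4}\right)\right) \left(d + 79\right) = \left(5 + 2 \left(- \frac{3}{-4}\right)\right) \left(2 + 79\right) = \left(5 + 2 \left(\left(-3\right) \left(- \frac{1}{4}\right)\right)\right) 81 = \left(5 + 2 \cdot \frac{3}{4}\right) 81 = \left(5 + \frac{3}{2}\right) 81 = \frac{13}{2} \cdot 81 = \frac{1053}{2}$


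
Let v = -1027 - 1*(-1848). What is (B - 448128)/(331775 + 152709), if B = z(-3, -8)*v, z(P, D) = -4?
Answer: -8681/9317 ≈ -0.93174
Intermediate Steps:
v = 821 (v = -1027 + 1848 = 821)
B = -3284 (B = -4*821 = -3284)
(B - 448128)/(331775 + 152709) = (-3284 - 448128)/(331775 + 152709) = -451412/484484 = -451412*1/484484 = -8681/9317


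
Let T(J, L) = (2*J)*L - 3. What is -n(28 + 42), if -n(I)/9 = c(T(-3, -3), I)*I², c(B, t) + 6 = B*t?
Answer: 46040400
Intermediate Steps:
T(J, L) = -3 + 2*J*L (T(J, L) = 2*J*L - 3 = -3 + 2*J*L)
c(B, t) = -6 + B*t
n(I) = -9*I²*(-6 + 15*I) (n(I) = -9*(-6 + (-3 + 2*(-3)*(-3))*I)*I² = -9*(-6 + (-3 + 18)*I)*I² = -9*(-6 + 15*I)*I² = -9*I²*(-6 + 15*I))
-n(28 + 42) = -(28 + 42)²*(54 - 135*(28 + 42)) = -70²*(54 - 135*70) = -4900*(54 - 9450) = -4900*(-9396) = -1*(-46040400) = 46040400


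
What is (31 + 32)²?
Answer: 3969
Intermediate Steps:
(31 + 32)² = 63² = 3969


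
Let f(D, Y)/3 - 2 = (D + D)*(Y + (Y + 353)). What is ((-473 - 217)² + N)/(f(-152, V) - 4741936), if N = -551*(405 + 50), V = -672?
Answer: -225395/3838138 ≈ -0.058725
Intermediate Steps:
N = -250705 (N = -551*455 = -250705)
f(D, Y) = 6 + 6*D*(353 + 2*Y) (f(D, Y) = 6 + 3*((D + D)*(Y + (Y + 353))) = 6 + 3*((2*D)*(Y + (353 + Y))) = 6 + 3*((2*D)*(353 + 2*Y)) = 6 + 3*(2*D*(353 + 2*Y)) = 6 + 6*D*(353 + 2*Y))
((-473 - 217)² + N)/(f(-152, V) - 4741936) = ((-473 - 217)² - 250705)/((6 + 2118*(-152) + 12*(-152)*(-672)) - 4741936) = ((-690)² - 250705)/((6 - 321936 + 1225728) - 4741936) = (476100 - 250705)/(903798 - 4741936) = 225395/(-3838138) = 225395*(-1/3838138) = -225395/3838138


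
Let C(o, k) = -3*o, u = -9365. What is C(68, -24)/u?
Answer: 204/9365 ≈ 0.021783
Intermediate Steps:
C(68, -24)/u = -3*68/(-9365) = -204*(-1/9365) = 204/9365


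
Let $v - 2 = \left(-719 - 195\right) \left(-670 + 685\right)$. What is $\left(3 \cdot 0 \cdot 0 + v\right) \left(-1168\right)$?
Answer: $16010944$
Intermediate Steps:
$v = -13708$ ($v = 2 + \left(-719 - 195\right) \left(-670 + 685\right) = 2 - 13710 = -13708$)
$\left(3 \cdot 0 \cdot 0 + v\right) \left(-1168\right) = \left(3 \cdot 0 \cdot 0 - 13708\right) \left(-1168\right) = \left(0 \cdot 0 - 13708\right) \left(-1168\right) = \left(0 - 13708\right) \left(-1168\right) = \left(-13708\right) \left(-1168\right) = 16010944$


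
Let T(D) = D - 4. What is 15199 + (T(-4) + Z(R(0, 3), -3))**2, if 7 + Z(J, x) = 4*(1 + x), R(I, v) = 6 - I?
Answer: 15728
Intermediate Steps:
Z(J, x) = -3 + 4*x (Z(J, x) = -7 + 4*(1 + x) = -7 + (4 + 4*x) = -3 + 4*x)
T(D) = -4 + D
15199 + (T(-4) + Z(R(0, 3), -3))**2 = 15199 + ((-4 - 4) + (-3 + 4*(-3)))**2 = 15199 + (-8 + (-3 - 12))**2 = 15199 + (-8 - 15)**2 = 15199 + (-23)**2 = 15199 + 529 = 15728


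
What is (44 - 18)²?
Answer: 676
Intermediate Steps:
(44 - 18)² = 26² = 676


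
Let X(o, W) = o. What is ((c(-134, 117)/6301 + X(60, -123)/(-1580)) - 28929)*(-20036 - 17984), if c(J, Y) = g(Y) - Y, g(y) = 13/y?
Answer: 4927486725081080/4480011 ≈ 1.0999e+9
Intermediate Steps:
c(J, Y) = -Y + 13/Y (c(J, Y) = 13/Y - Y = -Y + 13/Y)
((c(-134, 117)/6301 + X(60, -123)/(-1580)) - 28929)*(-20036 - 17984) = (((-1*117 + 13/117)/6301 + 60/(-1580)) - 28929)*(-20036 - 17984) = (((-117 + 13*(1/117))*(1/6301) + 60*(-1/1580)) - 28929)*(-38020) = (((-117 + ⅑)*(1/6301) - 3/79) - 28929)*(-38020) = ((-1052/9*1/6301 - 3/79) - 28929)*(-38020) = ((-1052/56709 - 3/79) - 28929)*(-38020) = (-253235/4480011 - 28929)*(-38020) = -129602491454/4480011*(-38020) = 4927486725081080/4480011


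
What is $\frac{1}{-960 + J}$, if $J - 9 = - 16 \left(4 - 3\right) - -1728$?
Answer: $\frac{1}{761} \approx 0.0013141$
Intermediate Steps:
$J = 1721$ ($J = 9 - \left(-1728 + 16 \left(4 - 3\right)\right) = 9 + \left(- 16 \left(4 + \left(-10 + 7\right)\right) + 1728\right) = 9 + \left(- 16 \left(4 - 3\right) + 1728\right) = 9 + \left(\left(-16\right) 1 + 1728\right) = 9 + \left(-16 + 1728\right) = 9 + 1712 = 1721$)
$\frac{1}{-960 + J} = \frac{1}{-960 + 1721} = \frac{1}{761}$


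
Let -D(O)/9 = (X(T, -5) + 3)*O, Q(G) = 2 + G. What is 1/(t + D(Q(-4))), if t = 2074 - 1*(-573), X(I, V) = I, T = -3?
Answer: 1/2647 ≈ 0.00037779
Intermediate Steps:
t = 2647 (t = 2074 + 573 = 2647)
D(O) = 0 (D(O) = -9*(-3 + 3)*O = -0*O = -9*0 = 0)
1/(t + D(Q(-4))) = 1/(2647 + 0) = 1/2647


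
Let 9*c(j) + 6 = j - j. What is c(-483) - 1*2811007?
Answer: -8433023/3 ≈ -2.8110e+6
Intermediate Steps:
c(j) = -⅔ (c(j) = -⅔ + (j - j)/9 = -⅔ + (⅑)*0 = -⅔ + 0 = -⅔)
c(-483) - 1*2811007 = -⅔ - 1*2811007 = -⅔ - 2811007 = -8433023/3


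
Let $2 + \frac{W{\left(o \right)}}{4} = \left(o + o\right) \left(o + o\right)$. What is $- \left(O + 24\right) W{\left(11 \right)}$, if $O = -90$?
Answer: $127248$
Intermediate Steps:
$W{\left(o \right)} = -8 + 16 o^{2}$ ($W{\left(o \right)} = -8 + 4 \left(o + o\right) \left(o + o\right) = -8 + 4 \cdot 2 o 2 o = -8 + 4 \cdot 4 o^{2} = -8 + 16 o^{2}$)
$- \left(O + 24\right) W{\left(11 \right)} = - \left(-90 + 24\right) \left(-8 + 16 \cdot 11^{2}\right) = - \left(-66\right) \left(-8 + 16 \cdot 121\right) = - \left(-66\right) \left(-8 + 1936\right) = - \left(-66\right) 1928 = \left(-1\right) \left(-127248\right) = 127248$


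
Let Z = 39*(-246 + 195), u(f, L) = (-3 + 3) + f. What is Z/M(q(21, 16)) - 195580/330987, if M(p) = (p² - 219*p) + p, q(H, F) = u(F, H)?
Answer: 26218583/1069749984 ≈ 0.024509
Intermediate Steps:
u(f, L) = f (u(f, L) = 0 + f = f)
q(H, F) = F
M(p) = p² - 218*p
Z = -1989 (Z = 39*(-51) = -1989)
Z/M(q(21, 16)) - 195580/330987 = -1989*1/(16*(-218 + 16)) - 195580/330987 = -1989/(16*(-202)) - 195580*1/330987 = -1989/(-3232) - 195580/330987 = -1989*(-1/3232) - 195580/330987 = 1989/3232 - 195580/330987 = 26218583/1069749984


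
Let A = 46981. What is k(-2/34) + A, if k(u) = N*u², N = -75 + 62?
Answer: 13577496/289 ≈ 46981.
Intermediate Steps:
N = -13
k(u) = -13*u²
k(-2/34) + A = -13*(-2/34)² + 46981 = -13*((1/34)*(-2))² + 46981 = -13*(-1/17)² + 46981 = -13*1/289 + 46981 = -13/289 + 46981 = 13577496/289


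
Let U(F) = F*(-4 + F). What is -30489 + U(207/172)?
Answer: -902086143/29584 ≈ -30492.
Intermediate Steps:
-30489 + U(207/172) = -30489 + (207/172)*(-4 + 207/172) = -30489 + (207*(1/172))*(-4 + 207*(1/172)) = -30489 + 207*(-4 + 207/172)/172 = -30489 + (207/172)*(-481/172) = -30489 - 99567/29584 = -902086143/29584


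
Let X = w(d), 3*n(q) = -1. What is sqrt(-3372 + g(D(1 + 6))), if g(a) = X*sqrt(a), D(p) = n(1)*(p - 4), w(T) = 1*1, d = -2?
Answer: sqrt(-3372 + I) ≈ 0.00861 + 58.069*I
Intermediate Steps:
n(q) = -1/3 (n(q) = (1/3)*(-1) = -1/3)
w(T) = 1
X = 1
D(p) = 4/3 - p/3 (D(p) = -(p - 4)/3 = -(-4 + p)/3 = 4/3 - p/3)
g(a) = sqrt(a) (g(a) = 1*sqrt(a) = sqrt(a))
sqrt(-3372 + g(D(1 + 6))) = sqrt(-3372 + sqrt(4/3 - (1 + 6)/3)) = sqrt(-3372 + sqrt(4/3 - 1/3*7)) = sqrt(-3372 + sqrt(4/3 - 7/3)) = sqrt(-3372 + sqrt(-1)) = sqrt(-3372 + I)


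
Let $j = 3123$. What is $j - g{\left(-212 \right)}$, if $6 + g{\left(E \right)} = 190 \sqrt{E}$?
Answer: $3129 - 380 i \sqrt{53} \approx 3129.0 - 2766.4 i$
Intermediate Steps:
$g{\left(E \right)} = -6 + 190 \sqrt{E}$
$j - g{\left(-212 \right)} = 3123 - \left(-6 + 190 \sqrt{-212}\right) = 3123 - \left(-6 + 190 \cdot 2 i \sqrt{53}\right) = 3123 - \left(-6 + 380 i \sqrt{53}\right) = 3123 + \left(6 - 380 i \sqrt{53}\right) = 3129 - 380 i \sqrt{53}$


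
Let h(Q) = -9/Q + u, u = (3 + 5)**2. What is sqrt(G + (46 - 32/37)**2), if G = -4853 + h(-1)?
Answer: 2*I*sqrt(938730)/37 ≈ 52.372*I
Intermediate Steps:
u = 64 (u = 8**2 = 64)
h(Q) = 64 - 9/Q (h(Q) = -9/Q + 64 = 64 - 9/Q)
G = -4780 (G = -4853 + (64 - 9/(-1)) = -4853 + (64 - 9*(-1)) = -4853 + (64 + 9) = -4853 + 73 = -4780)
sqrt(G + (46 - 32/37)**2) = sqrt(-4780 + (46 - 32/37)**2) = sqrt(-4780 + (1670/37)**2) = sqrt(-4780 + 2788900/1369) = sqrt(-3754920/1369) = 2*I*sqrt(938730)/37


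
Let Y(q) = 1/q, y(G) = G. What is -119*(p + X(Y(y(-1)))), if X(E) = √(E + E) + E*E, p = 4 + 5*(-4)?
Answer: 1785 - 119*I*√2 ≈ 1785.0 - 168.29*I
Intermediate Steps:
p = -16 (p = 4 - 20 = -16)
X(E) = E² + √2*√E (X(E) = √(2*E) + E² = √2*√E + E² = E² + √2*√E)
-119*(p + X(Y(y(-1)))) = -119*(-16 + ((1/(-1))² + √2*√(1/(-1)))) = -119*(-16 + ((-1)² + √2*√(-1))) = -119*(-16 + (1 + √2*I)) = -119*(-16 + (1 + I*√2)) = -119*(-15 + I*√2) = 1785 - 119*I*√2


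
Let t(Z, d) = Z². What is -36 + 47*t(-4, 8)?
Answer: 716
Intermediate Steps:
-36 + 47*t(-4, 8) = -36 + 47*(-4)² = -36 + 47*16 = -36 + 752 = 716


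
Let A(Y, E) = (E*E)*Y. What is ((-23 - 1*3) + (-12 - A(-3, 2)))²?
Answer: 676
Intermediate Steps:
A(Y, E) = Y*E² (A(Y, E) = E²*Y = Y*E²)
((-23 - 1*3) + (-12 - A(-3, 2)))² = ((-23 - 1*3) + (-12 - (-3)*2²))² = ((-23 - 3) + (-12 - (-3)*4))² = (-26 + (-12 - 1*(-12)))² = (-26 + (-12 + 12))² = (-26 + 0)² = (-26)² = 676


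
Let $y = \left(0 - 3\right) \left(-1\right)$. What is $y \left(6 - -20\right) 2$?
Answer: $156$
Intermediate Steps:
$y = 3$ ($y = \left(-3\right) \left(-1\right) = 3$)
$y \left(6 - -20\right) 2 = 3 \left(6 - -20\right) 2 = 3 \left(6 + 20\right) 2 = 3 \cdot 26 \cdot 2 = 78 \cdot 2 = 156$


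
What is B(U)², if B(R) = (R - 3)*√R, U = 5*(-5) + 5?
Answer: -10580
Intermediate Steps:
U = -20 (U = -25 + 5 = -20)
B(R) = √R*(-3 + R) (B(R) = (-3 + R)*√R = √R*(-3 + R))
B(U)² = (√(-20)*(-3 - 20))² = ((2*I*√5)*(-23))² = (-46*I*√5)² = -10580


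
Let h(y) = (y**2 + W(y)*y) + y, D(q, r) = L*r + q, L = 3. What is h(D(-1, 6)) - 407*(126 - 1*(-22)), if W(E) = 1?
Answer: -59913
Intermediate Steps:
D(q, r) = q + 3*r (D(q, r) = 3*r + q = q + 3*r)
h(y) = y**2 + 2*y (h(y) = (y**2 + 1*y) + y = (y**2 + y) + y = (y + y**2) + y = y**2 + 2*y)
h(D(-1, 6)) - 407*(126 - 1*(-22)) = (-1 + 3*6)*(2 + (-1 + 3*6)) - 407*(126 - 1*(-22)) = (-1 + 18)*(2 + (-1 + 18)) - 407*(126 + 22) = 17*(2 + 17) - 407*148 = 17*19 - 60236 = 323 - 60236 = -59913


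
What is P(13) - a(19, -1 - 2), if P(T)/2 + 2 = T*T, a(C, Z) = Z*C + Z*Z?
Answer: 382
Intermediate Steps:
a(C, Z) = Z² + C*Z (a(C, Z) = C*Z + Z² = Z² + C*Z)
P(T) = -4 + 2*T² (P(T) = -4 + 2*(T*T) = -4 + 2*T²)
P(13) - a(19, -1 - 2) = (-4 + 2*13²) - (-1 - 2)*(19 + (-1 - 2)) = (-4 + 2*169) - (-3)*(19 - 3) = (-4 + 338) - (-3)*16 = 334 - 1*(-48) = 334 + 48 = 382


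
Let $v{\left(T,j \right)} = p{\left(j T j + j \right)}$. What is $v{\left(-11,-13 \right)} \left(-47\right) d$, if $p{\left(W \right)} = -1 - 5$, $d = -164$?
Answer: $-46248$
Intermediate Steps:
$p{\left(W \right)} = -6$
$v{\left(T,j \right)} = -6$
$v{\left(-11,-13 \right)} \left(-47\right) d = \left(-6\right) \left(-47\right) \left(-164\right) = 282 \left(-164\right) = -46248$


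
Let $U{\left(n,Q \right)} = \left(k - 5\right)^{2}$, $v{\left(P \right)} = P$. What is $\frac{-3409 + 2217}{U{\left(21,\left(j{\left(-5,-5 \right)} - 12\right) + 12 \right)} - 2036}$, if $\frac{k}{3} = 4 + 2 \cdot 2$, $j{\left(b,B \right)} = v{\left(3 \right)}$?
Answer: $\frac{1192}{1675} \approx 0.71164$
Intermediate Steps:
$j{\left(b,B \right)} = 3$
$k = 24$ ($k = 3 \left(4 + 2 \cdot 2\right) = 3 \left(4 + 4\right) = 3 \cdot 8 = 24$)
$U{\left(n,Q \right)} = 361$ ($U{\left(n,Q \right)} = \left(24 - 5\right)^{2} = 19^{2} = 361$)
$\frac{-3409 + 2217}{U{\left(21,\left(j{\left(-5,-5 \right)} - 12\right) + 12 \right)} - 2036} = \frac{-3409 + 2217}{361 - 2036} = - \frac{1192}{-1675} = \left(-1192\right) \left(- \frac{1}{1675}\right) = \frac{1192}{1675}$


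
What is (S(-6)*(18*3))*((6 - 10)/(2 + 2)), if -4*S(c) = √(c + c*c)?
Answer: 27*√30/2 ≈ 73.943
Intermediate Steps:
S(c) = -√(c + c²)/4 (S(c) = -√(c + c*c)/4 = -√(c + c²)/4)
(S(-6)*(18*3))*((6 - 10)/(2 + 2)) = ((-√30/4)*(18*3))*((6 - 10)/(2 + 2)) = (-√30/4*54)*(-4/4) = (-√30/4*54)*(-4*¼) = -27*√30/2*(-1) = 27*√30/2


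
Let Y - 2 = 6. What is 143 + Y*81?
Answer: 791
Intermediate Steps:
Y = 8 (Y = 2 + 6 = 8)
143 + Y*81 = 143 + 8*81 = 143 + 648 = 791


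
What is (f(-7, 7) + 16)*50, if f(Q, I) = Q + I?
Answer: 800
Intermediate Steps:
f(Q, I) = I + Q
(f(-7, 7) + 16)*50 = ((7 - 7) + 16)*50 = (0 + 16)*50 = 16*50 = 800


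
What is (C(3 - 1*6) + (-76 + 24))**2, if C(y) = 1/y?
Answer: 24649/9 ≈ 2738.8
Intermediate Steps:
(C(3 - 1*6) + (-76 + 24))**2 = (1/(3 - 1*6) + (-76 + 24))**2 = (1/(3 - 6) - 52)**2 = (1/(-3) - 52)**2 = (-1/3 - 52)**2 = (-157/3)**2 = 24649/9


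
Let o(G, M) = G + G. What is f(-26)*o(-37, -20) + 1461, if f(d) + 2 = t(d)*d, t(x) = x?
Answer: -48415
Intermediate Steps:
o(G, M) = 2*G
f(d) = -2 + d² (f(d) = -2 + d*d = -2 + d²)
f(-26)*o(-37, -20) + 1461 = (-2 + (-26)²)*(2*(-37)) + 1461 = (-2 + 676)*(-74) + 1461 = 674*(-74) + 1461 = -49876 + 1461 = -48415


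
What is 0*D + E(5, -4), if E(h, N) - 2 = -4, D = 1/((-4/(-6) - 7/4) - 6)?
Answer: -2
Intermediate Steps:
D = -12/85 (D = 1/((-4*(-⅙) - 7*¼) - 6) = 1/((⅔ - 7/4) - 6) = 1/(-13/12 - 6) = 1/(-85/12) = -12/85 ≈ -0.14118)
E(h, N) = -2 (E(h, N) = 2 - 4 = -2)
0*D + E(5, -4) = 0*(-12/85) - 2 = 0 - 2 = -2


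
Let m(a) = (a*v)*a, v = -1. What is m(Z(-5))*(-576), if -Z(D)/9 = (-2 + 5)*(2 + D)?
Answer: 3779136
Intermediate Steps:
Z(D) = -54 - 27*D (Z(D) = -9*(-2 + 5)*(2 + D) = -27*(2 + D) = -9*(6 + 3*D) = -54 - 27*D)
m(a) = -a² (m(a) = (a*(-1))*a = (-a)*a = -a²)
m(Z(-5))*(-576) = -(-54 - 27*(-5))²*(-576) = -(-54 + 135)²*(-576) = -1*81²*(-576) = -1*6561*(-576) = -6561*(-576) = 3779136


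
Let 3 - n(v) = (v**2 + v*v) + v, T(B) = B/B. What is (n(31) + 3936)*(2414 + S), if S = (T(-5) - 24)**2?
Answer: 5844798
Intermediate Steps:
T(B) = 1
S = 529 (S = (1 - 24)**2 = (-23)**2 = 529)
n(v) = 3 - v - 2*v**2 (n(v) = 3 - ((v**2 + v*v) + v) = 3 - ((v**2 + v**2) + v) = 3 - (2*v**2 + v) = 3 - (v + 2*v**2) = 3 + (-v - 2*v**2) = 3 - v - 2*v**2)
(n(31) + 3936)*(2414 + S) = ((3 - 1*31 - 2*31**2) + 3936)*(2414 + 529) = ((3 - 31 - 2*961) + 3936)*2943 = ((3 - 31 - 1922) + 3936)*2943 = (-1950 + 3936)*2943 = 1986*2943 = 5844798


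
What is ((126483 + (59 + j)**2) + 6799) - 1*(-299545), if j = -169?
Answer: 444927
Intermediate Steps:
((126483 + (59 + j)**2) + 6799) - 1*(-299545) = ((126483 + (59 - 169)**2) + 6799) - 1*(-299545) = ((126483 + (-110)**2) + 6799) + 299545 = ((126483 + 12100) + 6799) + 299545 = (138583 + 6799) + 299545 = 145382 + 299545 = 444927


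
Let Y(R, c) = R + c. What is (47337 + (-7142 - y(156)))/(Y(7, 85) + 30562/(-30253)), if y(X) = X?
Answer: 1211299867/2752714 ≈ 440.04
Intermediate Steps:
(47337 + (-7142 - y(156)))/(Y(7, 85) + 30562/(-30253)) = (47337 + (-7142 - 1*156))/((7 + 85) + 30562/(-30253)) = (47337 + (-7142 - 156))/(92 + 30562*(-1/30253)) = (47337 - 7298)/(92 - 30562/30253) = 40039/(2752714/30253) = 40039*(30253/2752714) = 1211299867/2752714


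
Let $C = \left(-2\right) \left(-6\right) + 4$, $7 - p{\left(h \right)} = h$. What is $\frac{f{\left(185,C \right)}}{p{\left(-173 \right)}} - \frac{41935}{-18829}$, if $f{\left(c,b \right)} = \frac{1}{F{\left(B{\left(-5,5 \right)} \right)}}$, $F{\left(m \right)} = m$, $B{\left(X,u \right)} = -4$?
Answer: $\frac{30174371}{13556880} \approx 2.2258$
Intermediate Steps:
$p{\left(h \right)} = 7 - h$
$C = 16$ ($C = 12 + 4 = 16$)
$f{\left(c,b \right)} = - \frac{1}{4}$ ($f{\left(c,b \right)} = \frac{1}{-4} = - \frac{1}{4}$)
$\frac{f{\left(185,C \right)}}{p{\left(-173 \right)}} - \frac{41935}{-18829} = - \frac{1}{4 \left(7 - -173\right)} - \frac{41935}{-18829} = - \frac{1}{4 \left(7 + 173\right)} - - \frac{41935}{18829} = - \frac{1}{4 \cdot 180} + \frac{41935}{18829} = \left(- \frac{1}{4}\right) \frac{1}{180} + \frac{41935}{18829} = - \frac{1}{720} + \frac{41935}{18829} = \frac{30174371}{13556880}$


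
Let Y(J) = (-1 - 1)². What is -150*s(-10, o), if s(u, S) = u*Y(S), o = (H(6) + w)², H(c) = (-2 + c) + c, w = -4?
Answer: 6000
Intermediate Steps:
H(c) = -2 + 2*c
Y(J) = 4 (Y(J) = (-2)² = 4)
o = 36 (o = ((-2 + 2*6) - 4)² = ((-2 + 12) - 4)² = (10 - 4)² = 6² = 36)
s(u, S) = 4*u (s(u, S) = u*4 = 4*u)
-150*s(-10, o) = -600*(-10) = -150*(-40) = 6000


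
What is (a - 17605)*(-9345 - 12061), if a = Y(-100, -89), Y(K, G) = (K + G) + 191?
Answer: 376809818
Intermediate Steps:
Y(K, G) = 191 + G + K (Y(K, G) = (G + K) + 191 = 191 + G + K)
a = 2 (a = 191 - 89 - 100 = 2)
(a - 17605)*(-9345 - 12061) = (2 - 17605)*(-9345 - 12061) = -17603*(-21406) = 376809818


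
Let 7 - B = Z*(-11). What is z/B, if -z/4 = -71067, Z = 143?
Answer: 71067/395 ≈ 179.92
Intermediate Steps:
z = 284268 (z = -4*(-71067) = 284268)
B = 1580 (B = 7 - 143*(-11) = 7 - 1*(-1573) = 7 + 1573 = 1580)
z/B = 284268/1580 = 284268*(1/1580) = 71067/395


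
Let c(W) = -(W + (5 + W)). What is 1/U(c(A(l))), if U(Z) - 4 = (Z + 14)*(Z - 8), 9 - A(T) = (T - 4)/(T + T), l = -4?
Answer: 1/207 ≈ 0.0048309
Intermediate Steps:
A(T) = 9 - (-4 + T)/(2*T) (A(T) = 9 - (T - 4)/(T + T) = 9 - (-4 + T)/(2*T))
c(W) = -5 - 2*W (c(W) = -(5 + 2*W) = -5 - 2*W)
U(Z) = 4 + (-8 + Z)*(14 + Z) (U(Z) = 4 + (Z + 14)*(Z - 8) = 4 + (14 + Z)*(-8 + Z) = 4 + (-8 + Z)*(14 + Z))
1/U(c(A(l))) = 1/(-108 + (-5 - 2*(17/2 + 2/(-4)))² + 6*(-5 - 2*(17/2 + 2/(-4)))) = 1/(-108 + (-5 - 2*(17/2 + 2*(-¼)))² + 6*(-5 - 2*(17/2 + 2*(-¼)))) = 1/(-108 + (-5 - 2*(17/2 - ½))² + 6*(-5 - 2*(17/2 - ½))) = 1/(-108 + (-5 - 2*8)² + 6*(-5 - 2*8)) = 1/(-108 + (-5 - 16)² + 6*(-5 - 16)) = 1/(-108 + (-21)² + 6*(-21)) = 1/(-108 + 441 - 126) = 1/207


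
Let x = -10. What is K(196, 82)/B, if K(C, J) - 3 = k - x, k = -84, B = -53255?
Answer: 71/53255 ≈ 0.0013332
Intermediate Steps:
K(C, J) = -71 (K(C, J) = 3 + (-84 - 1*(-10)) = 3 + (-84 + 10) = 3 - 74 = -71)
K(196, 82)/B = -71/(-53255) = -71*(-1/53255) = 71/53255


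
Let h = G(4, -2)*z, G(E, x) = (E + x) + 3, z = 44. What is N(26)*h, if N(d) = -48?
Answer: -10560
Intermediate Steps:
G(E, x) = 3 + E + x
h = 220 (h = (3 + 4 - 2)*44 = 5*44 = 220)
N(26)*h = -48*220 = -10560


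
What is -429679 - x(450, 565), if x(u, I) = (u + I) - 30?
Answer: -430664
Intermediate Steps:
x(u, I) = -30 + I + u (x(u, I) = (I + u) - 30 = -30 + I + u)
-429679 - x(450, 565) = -429679 - (-30 + 565 + 450) = -429679 - 1*985 = -429679 - 985 = -430664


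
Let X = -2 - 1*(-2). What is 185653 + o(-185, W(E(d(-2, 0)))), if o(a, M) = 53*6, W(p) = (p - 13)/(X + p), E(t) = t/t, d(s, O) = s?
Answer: 185971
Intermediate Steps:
X = 0 (X = -2 + 2 = 0)
E(t) = 1
W(p) = (-13 + p)/p (W(p) = (p - 13)/(0 + p) = (-13 + p)/p)
o(a, M) = 318
185653 + o(-185, W(E(d(-2, 0)))) = 185653 + 318 = 185971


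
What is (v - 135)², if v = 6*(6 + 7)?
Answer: 3249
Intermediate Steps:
v = 78 (v = 6*13 = 78)
(v - 135)² = (78 - 135)² = (-57)² = 3249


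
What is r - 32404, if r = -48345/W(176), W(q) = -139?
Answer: -4455811/139 ≈ -32056.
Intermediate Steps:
r = 48345/139 (r = -48345/(-139) = -48345*(-1/139) = 48345/139 ≈ 347.81)
r - 32404 = 48345/139 - 32404 = -4455811/139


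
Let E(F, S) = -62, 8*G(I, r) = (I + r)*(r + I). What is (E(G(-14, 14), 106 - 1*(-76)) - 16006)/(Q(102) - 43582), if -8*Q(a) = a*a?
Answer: 2472/6905 ≈ 0.35800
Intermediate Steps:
G(I, r) = (I + r)²/8 (G(I, r) = ((I + r)*(r + I))/8 = ((I + r)*(I + r))/8 = (I + r)²/8)
Q(a) = -a²/8 (Q(a) = -a*a/8 = -a²/8)
(E(G(-14, 14), 106 - 1*(-76)) - 16006)/(Q(102) - 43582) = (-62 - 16006)/(-⅛*102² - 43582) = -16068/(-⅛*10404 - 43582) = -16068/(-2601/2 - 43582) = -16068/(-89765/2) = -16068*(-2/89765) = 2472/6905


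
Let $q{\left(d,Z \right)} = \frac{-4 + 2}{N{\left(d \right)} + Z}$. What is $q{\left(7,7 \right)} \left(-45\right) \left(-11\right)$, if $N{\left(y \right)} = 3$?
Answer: $-99$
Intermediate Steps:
$q{\left(d,Z \right)} = - \frac{2}{3 + Z}$ ($q{\left(d,Z \right)} = \frac{-4 + 2}{3 + Z} = - \frac{2}{3 + Z}$)
$q{\left(7,7 \right)} \left(-45\right) \left(-11\right) = - \frac{2}{3 + 7} \left(-45\right) \left(-11\right) = - \frac{2}{10} \left(-45\right) \left(-11\right) = \left(-2\right) \frac{1}{10} \left(-45\right) \left(-11\right) = \left(- \frac{1}{5}\right) \left(-45\right) \left(-11\right) = 9 \left(-11\right) = -99$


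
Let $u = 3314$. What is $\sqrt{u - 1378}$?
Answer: $44$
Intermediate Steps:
$\sqrt{u - 1378} = \sqrt{3314 - 1378} = \sqrt{1936} = 44$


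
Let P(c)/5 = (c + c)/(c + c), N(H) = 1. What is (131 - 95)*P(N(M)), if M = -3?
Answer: 180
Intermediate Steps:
P(c) = 5 (P(c) = 5*((c + c)/(c + c)) = 5*((2*c)/((2*c))) = 5*((2*c)*(1/(2*c))) = 5*1 = 5)
(131 - 95)*P(N(M)) = (131 - 95)*5 = 36*5 = 180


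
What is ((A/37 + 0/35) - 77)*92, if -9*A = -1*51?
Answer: -784760/111 ≈ -7069.9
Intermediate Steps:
A = 17/3 (A = -(-1)*51/9 = -⅑*(-51) = 17/3 ≈ 5.6667)
((A/37 + 0/35) - 77)*92 = (((17/3)/37 + 0/35) - 77)*92 = (((17/3)*(1/37) + 0*(1/35)) - 77)*92 = ((17/111 + 0) - 77)*92 = (17/111 - 77)*92 = -8530/111*92 = -784760/111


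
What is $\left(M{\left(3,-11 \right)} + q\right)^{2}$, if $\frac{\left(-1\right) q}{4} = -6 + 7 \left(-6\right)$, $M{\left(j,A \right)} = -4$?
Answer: $35344$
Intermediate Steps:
$q = 192$ ($q = - 4 \left(-6 + 7 \left(-6\right)\right) = - 4 \left(-6 - 42\right) = \left(-4\right) \left(-48\right) = 192$)
$\left(M{\left(3,-11 \right)} + q\right)^{2} = \left(-4 + 192\right)^{2} = 188^{2} = 35344$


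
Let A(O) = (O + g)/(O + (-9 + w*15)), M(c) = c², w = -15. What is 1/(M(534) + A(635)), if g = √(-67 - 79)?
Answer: 45853624591/13075508784972627 - 401*I*√146/13075508784972627 ≈ 3.5068e-6 - 3.7056e-13*I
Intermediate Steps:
g = I*√146 (g = √(-146) = I*√146 ≈ 12.083*I)
A(O) = (O + I*√146)/(-234 + O) (A(O) = (O + I*√146)/(O + (-9 - 15*15)) = (O + I*√146)/(O + (-9 - 225)) = (O + I*√146)/(O - 234) = (O + I*√146)/(-234 + O))
1/(M(534) + A(635)) = 1/(534² + (635 + I*√146)/(-234 + 635)) = 1/(285156 + (635 + I*√146)/401) = 1/(285156 + (635/401 + I*√146/401)) = 1/(114348191/401 + I*√146/401)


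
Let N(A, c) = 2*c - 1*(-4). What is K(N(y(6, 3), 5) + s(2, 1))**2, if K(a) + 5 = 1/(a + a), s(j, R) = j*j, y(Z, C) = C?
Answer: 32041/1296 ≈ 24.723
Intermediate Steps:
s(j, R) = j**2
N(A, c) = 4 + 2*c (N(A, c) = 2*c + 4 = 4 + 2*c)
K(a) = -5 + 1/(2*a) (K(a) = -5 + 1/(a + a) = -5 + 1/(2*a))
K(N(y(6, 3), 5) + s(2, 1))**2 = (-5 + 1/(2*((4 + 2*5) + 2**2)))**2 = (-5 + 1/(2*((4 + 10) + 4)))**2 = (-5 + 1/(2*(14 + 4)))**2 = (-5 + (1/2)/18)**2 = (-5 + (1/2)*(1/18))**2 = (-5 + 1/36)**2 = (-179/36)**2 = 32041/1296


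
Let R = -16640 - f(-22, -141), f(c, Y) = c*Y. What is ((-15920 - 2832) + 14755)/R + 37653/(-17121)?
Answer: -224970963/112667594 ≈ -1.9968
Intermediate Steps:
f(c, Y) = Y*c
R = -19742 (R = -16640 - (-141)*(-22) = -16640 - 1*3102 = -16640 - 3102 = -19742)
((-15920 - 2832) + 14755)/R + 37653/(-17121) = ((-15920 - 2832) + 14755)/(-19742) + 37653/(-17121) = (-18752 + 14755)*(-1/19742) + 37653*(-1/17121) = -3997*(-1/19742) - 12551/5707 = 3997/19742 - 12551/5707 = -224970963/112667594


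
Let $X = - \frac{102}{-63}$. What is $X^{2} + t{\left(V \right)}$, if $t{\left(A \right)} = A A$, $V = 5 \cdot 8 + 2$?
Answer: $\frac{779080}{441} \approx 1766.6$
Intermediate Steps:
$V = 42$ ($V = 40 + 2 = 42$)
$t{\left(A \right)} = A^{2}$
$X = \frac{34}{21}$ ($X = \left(-102\right) \left(- \frac{1}{63}\right) = \frac{34}{21} \approx 1.619$)
$X^{2} + t{\left(V \right)} = \left(\frac{34}{21}\right)^{2} + 42^{2} = \frac{1156}{441} + 1764 = \frac{779080}{441}$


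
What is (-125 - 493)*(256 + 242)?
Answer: -307764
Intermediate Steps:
(-125 - 493)*(256 + 242) = -618*498 = -307764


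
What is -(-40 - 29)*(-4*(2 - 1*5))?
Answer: 828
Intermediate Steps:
-(-40 - 29)*(-4*(2 - 1*5)) = -(-69)*(-4*(2 - 5)) = -(-69)*(-4*(-3)) = -(-69)*12 = -1*(-828) = 828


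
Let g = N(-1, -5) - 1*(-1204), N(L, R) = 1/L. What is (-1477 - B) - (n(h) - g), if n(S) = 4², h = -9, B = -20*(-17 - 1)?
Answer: -650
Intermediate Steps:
B = 360 (B = -20*(-18) = 360)
n(S) = 16
g = 1203 (g = 1/(-1) - 1*(-1204) = -1 + 1204 = 1203)
(-1477 - B) - (n(h) - g) = (-1477 - 1*360) - (16 - 1*1203) = (-1477 - 360) - (16 - 1203) = -1837 - 1*(-1187) = -1837 + 1187 = -650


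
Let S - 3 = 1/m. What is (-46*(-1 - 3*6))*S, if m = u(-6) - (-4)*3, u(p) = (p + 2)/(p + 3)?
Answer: 53751/20 ≈ 2687.6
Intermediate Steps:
u(p) = (2 + p)/(3 + p)
m = 40/3 (m = (2 - 6)/(3 - 6) - (-4)*3 = -4/(-3) - 1*(-12) = -⅓*(-4) + 12 = 4/3 + 12 = 40/3 ≈ 13.333)
S = 123/40 (S = 3 + 1/(40/3) = 3 + 3/40 = 123/40 ≈ 3.0750)
(-46*(-1 - 3*6))*S = -46*(-1 - 3*6)*(123/40) = -46*(-1 - 18)*(123/40) = -46*(-19)*(123/40) = 874*(123/40) = 53751/20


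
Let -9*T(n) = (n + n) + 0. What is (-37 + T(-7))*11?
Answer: -3509/9 ≈ -389.89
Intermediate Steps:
T(n) = -2*n/9 (T(n) = -((n + n) + 0)/9 = -(2*n + 0)/9 = -2*n/9)
(-37 + T(-7))*11 = (-37 - 2/9*(-7))*11 = (-37 + 14/9)*11 = -319/9*11 = -3509/9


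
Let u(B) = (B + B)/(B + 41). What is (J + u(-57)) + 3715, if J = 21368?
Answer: 200721/8 ≈ 25090.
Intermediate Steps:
u(B) = 2*B/(41 + B) (u(B) = (2*B)/(41 + B) = 2*B/(41 + B))
(J + u(-57)) + 3715 = (21368 + 2*(-57)/(41 - 57)) + 3715 = (21368 + 2*(-57)/(-16)) + 3715 = (21368 + 2*(-57)*(-1/16)) + 3715 = (21368 + 57/8) + 3715 = 171001/8 + 3715 = 200721/8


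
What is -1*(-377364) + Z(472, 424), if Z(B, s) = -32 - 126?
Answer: 377206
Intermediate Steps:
Z(B, s) = -158
-1*(-377364) + Z(472, 424) = -1*(-377364) - 158 = 377364 - 158 = 377206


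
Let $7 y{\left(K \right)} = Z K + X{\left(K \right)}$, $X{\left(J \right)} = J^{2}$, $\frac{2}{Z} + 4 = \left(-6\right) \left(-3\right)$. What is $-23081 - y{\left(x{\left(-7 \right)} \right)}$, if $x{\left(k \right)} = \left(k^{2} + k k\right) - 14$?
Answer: $- \frac{168635}{7} \approx -24091.0$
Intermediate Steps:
$Z = \frac{1}{7}$ ($Z = \frac{2}{-4 - -18} = \frac{2}{-4 + 18} = \frac{2}{14} = 2 \cdot \frac{1}{14} = \frac{1}{7} \approx 0.14286$)
$x{\left(k \right)} = -14 + 2 k^{2}$ ($x{\left(k \right)} = \left(k^{2} + k^{2}\right) - 14 = 2 k^{2} - 14 = -14 + 2 k^{2}$)
$y{\left(K \right)} = \frac{K^{2}}{7} + \frac{K}{49}$ ($y{\left(K \right)} = \frac{\frac{K}{7} + K^{2}}{7} = \frac{K^{2} + \frac{K}{7}}{7} = \frac{K^{2}}{7} + \frac{K}{49}$)
$-23081 - y{\left(x{\left(-7 \right)} \right)} = -23081 - \frac{\left(-14 + 2 \left(-7\right)^{2}\right) \left(1 + 7 \left(-14 + 2 \left(-7\right)^{2}\right)\right)}{49} = -23081 - \frac{\left(-14 + 2 \cdot 49\right) \left(1 + 7 \left(-14 + 2 \cdot 49\right)\right)}{49} = -23081 - \frac{\left(-14 + 98\right) \left(1 + 7 \left(-14 + 98\right)\right)}{49} = -23081 - \frac{1}{49} \cdot 84 \left(1 + 7 \cdot 84\right) = -23081 - \frac{1}{49} \cdot 84 \left(1 + 588\right) = -23081 - \frac{1}{49} \cdot 84 \cdot 589 = -23081 - \frac{7068}{7} = - \frac{168635}{7}$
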